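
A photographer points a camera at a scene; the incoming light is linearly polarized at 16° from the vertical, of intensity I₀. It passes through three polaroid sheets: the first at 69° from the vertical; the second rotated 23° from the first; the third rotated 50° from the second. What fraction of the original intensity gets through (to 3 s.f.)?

I₁ = I₀ cos²(69° − 16°) = I₀ cos²(53°) = 0.3622 I₀.
I₂ = I₁ cos²(23°) = 0.3622 · 0.8473 I₀ = 0.3069 I₀.
I₃ = I₂ cos²(50°) = 0.3069 · 0.4132 I₀ = 0.1268 I₀.
Transmitted fraction = 0.1268.

≈ 0.127 I₀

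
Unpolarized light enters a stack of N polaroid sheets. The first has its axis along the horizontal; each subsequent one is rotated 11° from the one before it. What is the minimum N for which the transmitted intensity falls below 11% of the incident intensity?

N = 42

First polarizer halves the unpolarized light: factor 1/2.
Each further stage multiplies by cos²(11°) = 0.9636.
After N polarizers: T = 0.5·0.9636^(N−1). Require T < 0.11 ⇒ N−1 > ln(0.11/0.5)/ln(0.9636) = 40.83, so N−1 ≥ 41 and N = 42.
Check: N=42 gives T = 0.1093 < 0.11; N=41 gives T = 0.1134.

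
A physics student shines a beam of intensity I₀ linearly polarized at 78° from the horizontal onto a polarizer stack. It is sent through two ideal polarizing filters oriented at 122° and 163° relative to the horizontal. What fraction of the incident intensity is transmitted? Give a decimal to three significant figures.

≈ 0.295 I₀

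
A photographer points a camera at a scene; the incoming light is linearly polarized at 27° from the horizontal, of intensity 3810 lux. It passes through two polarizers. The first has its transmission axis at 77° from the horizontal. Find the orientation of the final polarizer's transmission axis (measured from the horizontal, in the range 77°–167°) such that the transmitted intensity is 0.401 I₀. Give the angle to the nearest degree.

θ ≈ 87°

By Malus's law, I₁ = I₀ cos²(77° − 27°) = I₀ cos²(50°) = 0.4132 I₀.
Need I₂/I₀ = 0.401, so cos²(θ − 77°) = 0.401 / 0.4132 = 0.9705.
θ − 77° = arccos(√0.9705) = 9.9°, giving θ ≈ 77 + 9.9 = 86.9°.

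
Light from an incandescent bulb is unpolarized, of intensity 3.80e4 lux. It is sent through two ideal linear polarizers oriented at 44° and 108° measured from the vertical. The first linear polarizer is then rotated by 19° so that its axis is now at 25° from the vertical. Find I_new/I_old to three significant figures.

I_new/I_old ≈ 0.0773

Before rotation:
Unpolarized light through the first polarizer → I₁ = ½ I₀, now polarized at 44°.
I₂ = I₁ cos²(108° − 44°) = 0.5 I₀ · cos²(64°) = 0.09608 I₀.
After rotation:
Unpolarized light through the first polarizer → I₁ = ½ I₀, now polarized at 25°.
I₂ = I₁ cos²(108° − 25°) = 0.5 I₀ · cos²(83°) = 0.007426 I₀.
Ratio = 0.007426 / 0.09608 = 0.07729.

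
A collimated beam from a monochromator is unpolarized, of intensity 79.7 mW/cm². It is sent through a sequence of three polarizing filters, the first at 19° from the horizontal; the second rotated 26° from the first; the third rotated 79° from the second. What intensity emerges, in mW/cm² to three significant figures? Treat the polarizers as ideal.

Unpolarized light through the first polarizer → I₁ = 79.7 mW/cm²/2 = 39.85 mW/cm², polarized at 19°.
I₂ = I₁ · cos²(26°) = 39.85 · 0.8078 = 32.19 mW/cm².
I₃ = I₂ · cos²(79°) = 32.19 · 0.03641 = 1.172 mW/cm².

I ≈ 1.17 mW/cm²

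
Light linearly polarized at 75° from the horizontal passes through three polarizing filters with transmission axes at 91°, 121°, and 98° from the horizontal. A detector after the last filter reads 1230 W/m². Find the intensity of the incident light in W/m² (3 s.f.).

I₁ = I₀ cos²(91° − 75°) = I₀ cos²(16°) = 0.924 I₀.
I₂ = I₁ cos²(121° − 91°) = 0.924 I₀ · cos²(30°) = 0.693 I₀.
I₃ = I₂ cos²(98° − 121°) = 0.693 I₀ · cos²(23°) = 0.5872 I₀.
So 1230 W/m² = 0.5872 I₀, giving I₀ = 1230/0.5872 = 2095 W/m².

I₀ ≈ 2090 W/m²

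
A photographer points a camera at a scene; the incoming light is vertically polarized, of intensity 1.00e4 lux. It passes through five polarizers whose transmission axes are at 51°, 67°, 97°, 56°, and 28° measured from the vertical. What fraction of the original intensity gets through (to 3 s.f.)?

I/I₀ ≈ 0.122

By Malus's law, I₁ = 1.00e4 lux · cos²(51°) = 3960 lux.
I₂ = I₁ · cos²(16°) = 3960 · 0.924 = 3660 lux.
I₃ = I₂ · cos²(30°) = 3660 · 0.75 = 2745 lux.
I₄ = I₃ · cos²(41°) = 2745 · 0.5696 = 1563 lux.
I₅ = I₄ · cos²(28°) = 1563 · 0.7796 = 1219 lux.
Transmitted fraction = 0.1219.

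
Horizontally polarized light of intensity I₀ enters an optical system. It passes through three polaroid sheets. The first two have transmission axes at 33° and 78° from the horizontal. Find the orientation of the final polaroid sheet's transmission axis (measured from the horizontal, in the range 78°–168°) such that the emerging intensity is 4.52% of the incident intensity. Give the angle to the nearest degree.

By Malus's law, I₁ = I₀ cos²(33° − 0°) = I₀ cos²(33°) = 0.7034 I₀.
I₂ = I₁ cos²(78° − 33°) = 0.7034 I₀ · cos²(45°) = 0.3517 I₀.
Need I₃/I₀ = 0.0452, so cos²(θ − 78°) = 0.0452 / 0.3517 = 0.1285.
θ − 78° = arccos(√0.1285) = 69.0°, giving θ ≈ 78 + 69.0 = 147.0°.

θ ≈ 147°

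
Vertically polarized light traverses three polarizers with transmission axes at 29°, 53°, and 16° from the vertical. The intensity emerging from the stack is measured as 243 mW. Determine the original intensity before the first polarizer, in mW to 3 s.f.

I₁ = I₀ cos²(29° − 0°) = I₀ cos²(29°) = 0.765 I₀.
I₂ = I₁ cos²(53° − 29°) = 0.765 I₀ · cos²(24°) = 0.6384 I₀.
I₃ = I₂ cos²(16° − 53°) = 0.6384 I₀ · cos²(37°) = 0.4072 I₀.
So 243 mW = 0.4072 I₀, giving I₀ = 243/0.4072 = 596.8 mW.

I₀ ≈ 597 mW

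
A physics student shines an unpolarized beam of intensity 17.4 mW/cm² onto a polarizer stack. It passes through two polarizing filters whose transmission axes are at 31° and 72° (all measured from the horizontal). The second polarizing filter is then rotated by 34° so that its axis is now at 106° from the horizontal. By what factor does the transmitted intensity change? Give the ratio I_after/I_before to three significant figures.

Before rotation:
Unpolarized light through the first polarizer → I₁ = ½ I₀, now polarized at 31°.
I₂ = I₁ cos²(72° − 31°) = 0.5 I₀ · cos²(41°) = 0.2848 I₀.
After rotation:
Unpolarized light through the first polarizer → I₁ = ½ I₀, now polarized at 31°.
I₂ = I₁ cos²(106° − 31°) = 0.5 I₀ · cos²(75°) = 0.03349 I₀.
Ratio = 0.03349 / 0.2848 = 0.1176.

I_new/I_old ≈ 0.118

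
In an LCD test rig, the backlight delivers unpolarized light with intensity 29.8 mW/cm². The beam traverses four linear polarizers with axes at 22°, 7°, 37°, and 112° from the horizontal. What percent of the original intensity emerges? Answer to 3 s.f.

≈ 2.34%

Unpolarized light through the first polarizer → I₁ = 29.8 mW/cm²/2 = 14.9 mW/cm², polarized at 22°.
I₂ = I₁ · cos²(15°) = 14.9 · 0.933 = 13.9 mW/cm².
I₃ = I₂ · cos²(30°) = 13.9 · 0.75 = 10.43 mW/cm².
I₄ = I₃ · cos²(75°) = 10.43 · 0.06699 = 0.6984 mW/cm².
That is 2.344% of the incident intensity.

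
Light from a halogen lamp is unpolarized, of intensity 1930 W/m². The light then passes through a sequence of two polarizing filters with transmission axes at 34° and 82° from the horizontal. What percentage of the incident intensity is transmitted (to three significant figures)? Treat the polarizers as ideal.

≈ 22.4%

Unpolarized light through the first polarizer → I₁ = 1930 W/m²/2 = 965 W/m², polarized at 34°.
I₂ = I₁ · cos²(48°) = 965 · 0.4477 = 432.1 W/m².
That is 22.39% of the incident intensity.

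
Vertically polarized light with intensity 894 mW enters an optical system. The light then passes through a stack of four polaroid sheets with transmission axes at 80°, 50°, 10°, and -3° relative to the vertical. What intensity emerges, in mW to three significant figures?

I₁ = 894 mW · cos²(80°) = 26.96 mW.
I₂ = I₁ · cos²(30°) = 26.96 · 0.75 = 20.22 mW.
I₃ = I₂ · cos²(40°) = 20.22 · 0.5868 = 11.86 mW.
I₄ = I₃ · cos²(13°) = 11.86 · 0.9494 = 11.26 mW.

I ≈ 11.3 mW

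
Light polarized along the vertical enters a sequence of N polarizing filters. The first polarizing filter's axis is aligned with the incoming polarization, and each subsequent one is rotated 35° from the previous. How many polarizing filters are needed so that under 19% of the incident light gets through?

First polarizer is aligned with the polarization: full transmission.
Each further stage multiplies by cos²(35°) = 0.671.
After N polarizers: T = 0.671^(N−1). Require T < 0.19 ⇒ N−1 > ln(0.19)/ln(0.671) = 4.16, so N−1 ≥ 5 and N = 6.
Check: N=6 gives T = 0.136 < 0.19; N=5 gives T = 0.2027.

N = 6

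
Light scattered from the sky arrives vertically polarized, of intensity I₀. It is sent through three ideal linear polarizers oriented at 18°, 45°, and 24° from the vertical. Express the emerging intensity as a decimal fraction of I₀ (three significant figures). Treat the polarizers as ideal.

≈ 0.626 I₀

By Malus's law, I₁ = I₀ cos²(18° − 0°) = I₀ cos²(18°) = 0.9045 I₀.
I₂ = I₁ cos²(45° − 18°) = 0.9045 I₀ · cos²(27°) = 0.7181 I₀.
I₃ = I₂ cos²(24° − 45°) = 0.7181 I₀ · cos²(21°) = 0.6259 I₀.
Transmitted fraction = 0.6259.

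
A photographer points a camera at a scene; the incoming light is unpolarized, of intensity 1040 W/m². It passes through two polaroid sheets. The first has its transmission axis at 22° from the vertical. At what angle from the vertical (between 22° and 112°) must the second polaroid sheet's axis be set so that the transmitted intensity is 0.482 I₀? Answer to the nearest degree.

θ ≈ 33°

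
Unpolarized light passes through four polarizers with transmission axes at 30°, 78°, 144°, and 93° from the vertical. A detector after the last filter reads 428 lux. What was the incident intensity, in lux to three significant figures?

I₀ ≈ 2.92e4 lux

Unpolarized light through the first polarizer → I₁ = ½ I₀, now polarized at 30°.
I₂ = I₁ cos²(78° − 30°) = 0.5 I₀ · cos²(48°) = 0.2239 I₀.
I₃ = I₂ cos²(144° − 78°) = 0.2239 I₀ · cos²(66°) = 0.03704 I₀.
I₄ = I₃ cos²(93° − 144°) = 0.03704 I₀ · cos²(51°) = 0.01467 I₀.
So 428 lux = 0.01467 I₀, giving I₀ = 428/0.01467 = 2.918e+04 lux.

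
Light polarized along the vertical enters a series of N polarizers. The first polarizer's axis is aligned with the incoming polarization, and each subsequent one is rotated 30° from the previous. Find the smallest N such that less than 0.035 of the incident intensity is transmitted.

First polarizer is aligned with the polarization: full transmission.
Each further stage multiplies by cos²(30°) = 0.75.
After N polarizers: T = 0.75^(N−1). Require T < 0.035 ⇒ N−1 > ln(0.035)/ln(0.75) = 11.65, so N−1 ≥ 12 and N = 13.
Check: N=13 gives T = 0.03168 < 0.035; N=12 gives T = 0.04224.

N = 13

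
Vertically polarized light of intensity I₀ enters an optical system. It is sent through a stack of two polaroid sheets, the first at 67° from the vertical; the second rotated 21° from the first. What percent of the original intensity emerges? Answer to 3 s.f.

I₁ = I₀ cos²(67° − 0°) = I₀ cos²(67°) = 0.1527 I₀.
I₂ = I₁ cos²(21°) = 0.1527 · 0.8716 I₀ = 0.1331 I₀.
That is 13.31% of the incident intensity.

≈ 13.3%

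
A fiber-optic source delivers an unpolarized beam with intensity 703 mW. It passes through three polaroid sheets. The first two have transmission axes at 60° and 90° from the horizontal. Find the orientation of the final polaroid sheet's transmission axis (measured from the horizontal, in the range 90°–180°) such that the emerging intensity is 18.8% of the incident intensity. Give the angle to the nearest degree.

θ ≈ 135°

Unpolarized light through the first polarizer → I₁ = ½ I₀, now polarized at 60°.
I₂ = I₁ cos²(90° − 60°) = 0.5 I₀ · cos²(30°) = 0.375 I₀.
Need I₃/I₀ = 0.188, so cos²(θ − 90°) = 0.188 / 0.375 = 0.5013.
θ − 90° = arccos(√0.5013) = 44.9°, giving θ ≈ 90 + 44.9 = 134.9°.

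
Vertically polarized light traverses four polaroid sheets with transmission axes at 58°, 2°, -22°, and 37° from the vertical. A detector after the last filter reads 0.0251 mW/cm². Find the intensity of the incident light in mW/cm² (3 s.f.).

I₀ ≈ 1.29 mW/cm²

I₁ = I₀ cos²(58° − 0°) = I₀ cos²(58°) = 0.2808 I₀.
I₂ = I₁ cos²(2° − 58°) = 0.2808 I₀ · cos²(56°) = 0.08781 I₀.
I₃ = I₂ cos²(-22° − 2°) = 0.08781 I₀ · cos²(24°) = 0.07328 I₀.
I₄ = I₃ cos²(37° + 22°) = 0.07328 I₀ · cos²(59°) = 0.01944 I₀.
So 0.0251 mW/cm² = 0.01944 I₀, giving I₀ = 0.0251/0.01944 = 1.291 mW/cm².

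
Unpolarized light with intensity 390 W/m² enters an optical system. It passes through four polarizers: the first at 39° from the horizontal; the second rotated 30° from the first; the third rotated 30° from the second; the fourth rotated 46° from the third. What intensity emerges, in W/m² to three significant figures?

Unpolarized light through the first polarizer → I₁ = 390 W/m²/2 = 195 W/m², polarized at 39°.
I₂ = I₁ · cos²(30°) = 195 · 0.75 = 146.3 W/m².
I₃ = I₂ · cos²(30°) = 146.3 · 0.75 = 109.7 W/m².
I₄ = I₃ · cos²(46°) = 109.7 · 0.4826 = 52.93 W/m².

I ≈ 52.9 W/m²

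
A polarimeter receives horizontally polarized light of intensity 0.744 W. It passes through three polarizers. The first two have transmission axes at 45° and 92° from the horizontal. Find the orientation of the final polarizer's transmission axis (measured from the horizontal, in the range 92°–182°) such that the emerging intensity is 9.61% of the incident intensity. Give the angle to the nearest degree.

θ ≈ 142°

By Malus's law, I₁ = I₀ cos²(45° − 0°) = I₀ cos²(45°) = 0.5 I₀.
I₂ = I₁ cos²(92° − 45°) = 0.5 I₀ · cos²(47°) = 0.2326 I₀.
Need I₃/I₀ = 0.0961, so cos²(θ − 92°) = 0.0961 / 0.2326 = 0.4132.
θ − 92° = arccos(√0.4132) = 50.0°, giving θ ≈ 92 + 50.0 = 142.0°.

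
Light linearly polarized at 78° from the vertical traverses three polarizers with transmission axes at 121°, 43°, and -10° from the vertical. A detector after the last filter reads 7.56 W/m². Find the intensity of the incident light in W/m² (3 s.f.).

I₀ ≈ 903 W/m²

By Malus's law, I₁ = I₀ cos²(121° − 78°) = I₀ cos²(43°) = 0.5349 I₀.
I₂ = I₁ cos²(43° − 121°) = 0.5349 I₀ · cos²(78°) = 0.02312 I₀.
I₃ = I₂ cos²(-10° − 43°) = 0.02312 I₀ · cos²(53°) = 0.008374 I₀.
So 7.56 W/m² = 0.008374 I₀, giving I₀ = 7.56/0.008374 = 902.8 W/m².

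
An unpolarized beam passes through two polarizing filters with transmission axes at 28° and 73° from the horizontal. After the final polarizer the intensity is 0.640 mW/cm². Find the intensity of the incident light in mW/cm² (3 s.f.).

Unpolarized light through the first polarizer → I₁ = ½ I₀, now polarized at 28°.
I₂ = I₁ cos²(73° − 28°) = 0.5 I₀ · cos²(45°) = 0.25 I₀.
So 0.640 mW/cm² = 0.25 I₀, giving I₀ = 0.640/0.25 = 2.56 mW/cm².

I₀ ≈ 2.56 mW/cm²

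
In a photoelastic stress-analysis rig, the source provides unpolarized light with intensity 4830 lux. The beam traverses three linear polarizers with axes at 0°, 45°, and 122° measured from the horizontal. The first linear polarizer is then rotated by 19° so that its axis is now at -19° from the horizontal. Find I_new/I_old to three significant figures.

I_new/I_old ≈ 0.384

Before rotation:
Unpolarized light through the first polarizer → I₁ = ½ I₀, now polarized at 0°.
I₂ = I₁ cos²(45° − 0°) = 0.5 I₀ · cos²(45°) = 0.25 I₀.
I₃ = I₂ cos²(122° − 45°) = 0.25 I₀ · cos²(77°) = 0.01265 I₀.
After rotation:
Unpolarized light through the first polarizer → I₁ = ½ I₀, now polarized at -19°.
I₂ = I₁ cos²(45° + 19°) = 0.5 I₀ · cos²(64°) = 0.09608 I₀.
I₃ = I₂ cos²(122° − 45°) = 0.09608 I₀ · cos²(77°) = 0.004862 I₀.
Ratio = 0.004862 / 0.01265 = 0.3843.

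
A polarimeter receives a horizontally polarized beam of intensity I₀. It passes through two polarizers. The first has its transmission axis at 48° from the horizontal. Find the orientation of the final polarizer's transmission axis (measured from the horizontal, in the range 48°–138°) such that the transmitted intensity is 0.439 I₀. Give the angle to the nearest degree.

θ ≈ 56°

I₁ = I₀ cos²(48° − 0°) = I₀ cos²(48°) = 0.4477 I₀.
Need I₂/I₀ = 0.439, so cos²(θ − 48°) = 0.439 / 0.4477 = 0.9805.
θ − 48° = arccos(√0.9805) = 8.0°, giving θ ≈ 48 + 8.0 = 56.0°.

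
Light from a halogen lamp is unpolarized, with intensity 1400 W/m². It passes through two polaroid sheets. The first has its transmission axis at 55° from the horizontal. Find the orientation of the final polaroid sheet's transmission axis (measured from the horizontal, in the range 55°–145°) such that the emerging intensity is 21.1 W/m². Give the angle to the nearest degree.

Unpolarized light through the first polarizer → I₁ = ½ I₀, now polarized at 55°.
Target fraction: 21.1 / 1400 W/m² = 0.01507 of I₀.
Need I₂/I₀ = 0.01507, so cos²(θ − 55°) = 0.01507 / 0.5 = 0.03014.
θ − 55° = arccos(√0.03014) = 80.0°, giving θ ≈ 55 + 80.0 = 135.0°.

θ ≈ 135°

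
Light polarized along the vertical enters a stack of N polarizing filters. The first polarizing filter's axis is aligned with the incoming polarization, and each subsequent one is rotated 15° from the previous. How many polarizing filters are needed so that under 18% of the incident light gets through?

N = 26

First polarizer is aligned with the polarization: full transmission.
Each further stage multiplies by cos²(15°) = 0.933.
After N polarizers: T = 0.933^(N−1). Require T < 0.18 ⇒ N−1 > ln(0.18)/ln(0.933) = 24.73, so N−1 ≥ 25 and N = 26.
Check: N=26 gives T = 0.1767 < 0.18; N=25 gives T = 0.1894.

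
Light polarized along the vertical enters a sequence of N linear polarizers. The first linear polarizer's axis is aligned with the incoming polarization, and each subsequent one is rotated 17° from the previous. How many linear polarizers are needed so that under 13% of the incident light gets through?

First polarizer is aligned with the polarization: full transmission.
Each further stage multiplies by cos²(17°) = 0.9145.
After N polarizers: T = 0.9145^(N−1). Require T < 0.13 ⇒ N−1 > ln(0.13)/ln(0.9145) = 22.83, so N−1 ≥ 23 and N = 24.
Check: N=24 gives T = 0.1281 < 0.13; N=23 gives T = 0.14.

N = 24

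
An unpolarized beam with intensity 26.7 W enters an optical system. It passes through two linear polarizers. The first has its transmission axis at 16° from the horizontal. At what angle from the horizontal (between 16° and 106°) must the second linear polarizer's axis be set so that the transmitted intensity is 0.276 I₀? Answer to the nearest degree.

θ ≈ 58°

Unpolarized light through the first polarizer → I₁ = ½ I₀, now polarized at 16°.
Need I₂/I₀ = 0.276, so cos²(θ − 16°) = 0.276 / 0.5 = 0.552.
θ − 16° = arccos(√0.552) = 42.0°, giving θ ≈ 16 + 42.0 = 58.0°.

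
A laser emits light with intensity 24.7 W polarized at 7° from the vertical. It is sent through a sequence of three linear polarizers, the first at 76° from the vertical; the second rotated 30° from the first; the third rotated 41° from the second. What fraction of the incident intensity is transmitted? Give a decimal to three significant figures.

I/I₀ ≈ 0.0549

I₁ = 24.7 W · cos²(69°) = 3.172 W.
I₂ = I₁ · cos²(30°) = 3.172 · 0.75 = 2.379 W.
I₃ = I₂ · cos²(41°) = 2.379 · 0.5696 = 1.355 W.
Transmitted fraction = 0.05486.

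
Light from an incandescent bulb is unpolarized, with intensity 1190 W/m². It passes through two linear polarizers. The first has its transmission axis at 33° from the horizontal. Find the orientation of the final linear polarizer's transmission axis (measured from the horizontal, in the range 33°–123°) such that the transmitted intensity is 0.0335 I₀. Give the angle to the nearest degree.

θ ≈ 108°

Unpolarized light through the first polarizer → I₁ = ½ I₀, now polarized at 33°.
Need I₂/I₀ = 0.0335, so cos²(θ − 33°) = 0.0335 / 0.5 = 0.067.
θ − 33° = arccos(√0.067) = 75.0°, giving θ ≈ 33 + 75.0 = 108.0°.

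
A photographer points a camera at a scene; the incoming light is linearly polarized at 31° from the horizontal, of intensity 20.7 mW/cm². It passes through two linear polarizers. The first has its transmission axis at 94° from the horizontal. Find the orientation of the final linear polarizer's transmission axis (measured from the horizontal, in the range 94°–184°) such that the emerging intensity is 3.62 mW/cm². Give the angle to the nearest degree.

θ ≈ 117°

I₁ = I₀ cos²(94° − 31°) = I₀ cos²(63°) = 0.2061 I₀.
Target fraction: 3.62 / 20.7 mW/cm² = 0.1749 of I₀.
Need I₂/I₀ = 0.1749, so cos²(θ − 94°) = 0.1749 / 0.2061 = 0.8485.
θ − 94° = arccos(√0.8485) = 22.9°, giving θ ≈ 94 + 22.9 = 116.9°.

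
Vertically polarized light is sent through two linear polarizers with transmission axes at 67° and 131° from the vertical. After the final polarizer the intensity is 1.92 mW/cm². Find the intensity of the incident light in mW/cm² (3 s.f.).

I₀ ≈ 65.4 mW/cm²

I₁ = I₀ cos²(67° − 0°) = I₀ cos²(67°) = 0.1527 I₀.
I₂ = I₁ cos²(131° − 67°) = 0.1527 I₀ · cos²(64°) = 0.02934 I₀.
So 1.92 mW/cm² = 0.02934 I₀, giving I₀ = 1.92/0.02934 = 65.44 mW/cm².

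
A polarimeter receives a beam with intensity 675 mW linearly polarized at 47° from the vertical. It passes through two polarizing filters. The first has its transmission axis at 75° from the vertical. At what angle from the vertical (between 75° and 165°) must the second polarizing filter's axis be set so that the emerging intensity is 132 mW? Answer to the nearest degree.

I₁ = I₀ cos²(75° − 47°) = I₀ cos²(28°) = 0.7796 I₀.
Target fraction: 132 / 675 mW = 0.1956 of I₀.
Need I₂/I₀ = 0.1956, so cos²(θ − 75°) = 0.1956 / 0.7796 = 0.2508.
θ − 75° = arccos(√0.2508) = 59.9°, giving θ ≈ 75 + 59.9 = 134.9°.

θ ≈ 135°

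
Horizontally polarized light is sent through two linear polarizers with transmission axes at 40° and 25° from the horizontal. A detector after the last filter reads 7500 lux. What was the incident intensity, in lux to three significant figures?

I₀ ≈ 1.37e4 lux

By Malus's law, I₁ = I₀ cos²(40° − 0°) = I₀ cos²(40°) = 0.5868 I₀.
I₂ = I₁ cos²(25° − 40°) = 0.5868 I₀ · cos²(15°) = 0.5475 I₀.
So 7500 lux = 0.5475 I₀, giving I₀ = 7500/0.5475 = 1.37e+04 lux.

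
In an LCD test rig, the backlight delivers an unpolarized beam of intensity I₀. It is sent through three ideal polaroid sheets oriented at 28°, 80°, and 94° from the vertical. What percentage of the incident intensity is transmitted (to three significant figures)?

≈ 17.8%

Unpolarized light through the first polarizer → I₁ = ½ I₀, now polarized at 28°.
I₂ = I₁ cos²(80° − 28°) = 0.5 I₀ · cos²(52°) = 0.1895 I₀.
I₃ = I₂ cos²(94° − 80°) = 0.1895 I₀ · cos²(14°) = 0.1784 I₀.
That is 17.84% of the incident intensity.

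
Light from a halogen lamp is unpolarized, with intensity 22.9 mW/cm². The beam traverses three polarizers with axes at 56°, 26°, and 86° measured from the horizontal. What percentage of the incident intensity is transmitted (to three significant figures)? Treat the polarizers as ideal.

Unpolarized light through the first polarizer → I₁ = 22.9 mW/cm²/2 = 11.45 mW/cm², polarized at 56°.
I₂ = I₁ · cos²(30°) = 11.45 · 0.75 = 8.588 mW/cm².
I₃ = I₂ · cos²(60°) = 8.588 · 0.25 = 2.147 mW/cm².
That is 9.375% of the incident intensity.

≈ 9.38%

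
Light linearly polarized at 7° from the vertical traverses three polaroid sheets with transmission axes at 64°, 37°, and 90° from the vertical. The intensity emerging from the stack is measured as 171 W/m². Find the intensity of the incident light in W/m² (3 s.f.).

I₀ ≈ 2000 W/m²

I₁ = I₀ cos²(64° − 7°) = I₀ cos²(57°) = 0.2966 I₀.
I₂ = I₁ cos²(37° − 64°) = 0.2966 I₀ · cos²(27°) = 0.2355 I₀.
I₃ = I₂ cos²(90° − 37°) = 0.2355 I₀ · cos²(53°) = 0.08529 I₀.
So 171 W/m² = 0.08529 I₀, giving I₀ = 171/0.08529 = 2005 W/m².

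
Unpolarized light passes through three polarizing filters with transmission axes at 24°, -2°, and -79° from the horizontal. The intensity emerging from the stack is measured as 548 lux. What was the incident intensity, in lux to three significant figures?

Unpolarized light through the first polarizer → I₁ = ½ I₀, now polarized at 24°.
I₂ = I₁ cos²(-2° − 24°) = 0.5 I₀ · cos²(26°) = 0.4039 I₀.
I₃ = I₂ cos²(-79° + 2°) = 0.4039 I₀ · cos²(77°) = 0.02044 I₀.
So 548 lux = 0.02044 I₀, giving I₀ = 548/0.02044 = 2.681e+04 lux.

I₀ ≈ 2.68e4 lux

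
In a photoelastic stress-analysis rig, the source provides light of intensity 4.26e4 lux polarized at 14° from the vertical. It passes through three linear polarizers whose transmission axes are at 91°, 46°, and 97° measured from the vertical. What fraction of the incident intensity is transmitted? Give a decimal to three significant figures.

I₁ = 4.26e4 lux · cos²(77°) = 2156 lux.
I₂ = I₁ · cos²(45°) = 2156 · 0.5 = 1078 lux.
I₃ = I₂ · cos²(51°) = 1078 · 0.396 = 426.9 lux.
Transmitted fraction = 0.01002.

I/I₀ ≈ 0.0100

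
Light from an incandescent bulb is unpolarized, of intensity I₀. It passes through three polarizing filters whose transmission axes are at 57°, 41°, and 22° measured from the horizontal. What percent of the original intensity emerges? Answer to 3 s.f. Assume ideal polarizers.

Unpolarized light through the first polarizer → I₁ = ½ I₀, now polarized at 57°.
I₂ = I₁ cos²(41° − 57°) = 0.5 I₀ · cos²(16°) = 0.462 I₀.
I₃ = I₂ cos²(22° − 41°) = 0.462 I₀ · cos²(19°) = 0.413 I₀.
That is 41.3% of the incident intensity.

≈ 41.3%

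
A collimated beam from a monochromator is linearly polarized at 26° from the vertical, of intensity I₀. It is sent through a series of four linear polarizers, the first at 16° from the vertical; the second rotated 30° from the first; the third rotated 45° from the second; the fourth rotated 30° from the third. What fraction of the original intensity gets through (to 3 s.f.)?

≈ 0.273 I₀

By Malus's law, I₁ = I₀ cos²(16° − 26°) = I₀ cos²(10°) = 0.9698 I₀.
I₂ = I₁ cos²(30°) = 0.9698 · 0.75 I₀ = 0.7274 I₀.
I₃ = I₂ cos²(45°) = 0.7274 · 0.5 I₀ = 0.3637 I₀.
I₄ = I₃ cos²(30°) = 0.3637 · 0.75 I₀ = 0.2728 I₀.
Transmitted fraction = 0.2728.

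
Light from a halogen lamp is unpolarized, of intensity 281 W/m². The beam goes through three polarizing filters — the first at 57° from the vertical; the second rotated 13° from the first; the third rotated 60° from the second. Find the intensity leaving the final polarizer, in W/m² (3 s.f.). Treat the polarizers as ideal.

Unpolarized light through the first polarizer → I₁ = 281 W/m²/2 = 140.5 W/m², polarized at 57°.
I₂ = I₁ · cos²(13°) = 140.5 · 0.9494 = 133.4 W/m².
I₃ = I₂ · cos²(60°) = 133.4 · 0.25 = 33.35 W/m².

I ≈ 33.3 W/m²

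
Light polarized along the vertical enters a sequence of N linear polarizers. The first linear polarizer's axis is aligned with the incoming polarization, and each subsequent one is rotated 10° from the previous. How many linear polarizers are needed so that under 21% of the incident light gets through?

N = 52

First polarizer is aligned with the polarization: full transmission.
Each further stage multiplies by cos²(10°) = 0.9698.
After N polarizers: T = 0.9698^(N−1). Require T < 0.21 ⇒ N−1 > ln(0.21)/ln(0.9698) = 50.97, so N−1 ≥ 51 and N = 52.
Check: N=52 gives T = 0.2098 < 0.21; N=51 gives T = 0.2163.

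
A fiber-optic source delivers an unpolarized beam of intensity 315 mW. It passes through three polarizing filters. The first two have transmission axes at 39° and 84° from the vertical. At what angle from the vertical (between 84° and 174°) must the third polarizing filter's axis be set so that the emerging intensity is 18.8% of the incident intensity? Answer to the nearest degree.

Unpolarized light through the first polarizer → I₁ = ½ I₀, now polarized at 39°.
I₂ = I₁ cos²(84° − 39°) = 0.5 I₀ · cos²(45°) = 0.25 I₀.
Need I₃/I₀ = 0.188, so cos²(θ − 84°) = 0.188 / 0.25 = 0.752.
θ − 84° = arccos(√0.752) = 29.9°, giving θ ≈ 84 + 29.9 = 113.9°.

θ ≈ 114°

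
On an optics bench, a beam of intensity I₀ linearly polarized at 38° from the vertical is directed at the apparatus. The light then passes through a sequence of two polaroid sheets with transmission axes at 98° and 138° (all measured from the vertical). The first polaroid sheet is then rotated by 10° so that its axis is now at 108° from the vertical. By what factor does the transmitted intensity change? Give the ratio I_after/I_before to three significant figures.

I_new/I_old ≈ 0.598

Before rotation:
I₁ = I₀ cos²(98° − 38°) = I₀ cos²(60°) = 0.25 I₀.
I₂ = I₁ cos²(138° − 98°) = 0.25 I₀ · cos²(40°) = 0.1467 I₀.
After rotation:
I₁ = I₀ cos²(108° − 38°) = I₀ cos²(70°) = 0.117 I₀.
I₂ = I₁ cos²(138° − 108°) = 0.117 I₀ · cos²(30°) = 0.08773 I₀.
Ratio = 0.08773 / 0.1467 = 0.598.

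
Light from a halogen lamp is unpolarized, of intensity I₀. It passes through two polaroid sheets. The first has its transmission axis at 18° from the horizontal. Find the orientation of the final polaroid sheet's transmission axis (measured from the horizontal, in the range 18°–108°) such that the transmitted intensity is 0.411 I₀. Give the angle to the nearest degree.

Unpolarized light through the first polarizer → I₁ = ½ I₀, now polarized at 18°.
Need I₂/I₀ = 0.411, so cos²(θ − 18°) = 0.411 / 0.5 = 0.822.
θ − 18° = arccos(√0.822) = 25.0°, giving θ ≈ 18 + 25.0 = 43.0°.

θ ≈ 43°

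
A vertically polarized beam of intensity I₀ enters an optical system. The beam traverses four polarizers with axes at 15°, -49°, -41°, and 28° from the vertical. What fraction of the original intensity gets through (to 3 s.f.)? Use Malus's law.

By Malus's law, I₁ = I₀ cos²(15° − 0°) = I₀ cos²(15°) = 0.933 I₀.
I₂ = I₁ cos²(-49° − 15°) = 0.933 I₀ · cos²(64°) = 0.1793 I₀.
I₃ = I₂ cos²(-41° + 49°) = 0.1793 I₀ · cos²(8°) = 0.1758 I₀.
I₄ = I₃ cos²(28° + 41°) = 0.1758 I₀ · cos²(69°) = 0.02258 I₀.
Transmitted fraction = 0.02258.

≈ 0.0226 I₀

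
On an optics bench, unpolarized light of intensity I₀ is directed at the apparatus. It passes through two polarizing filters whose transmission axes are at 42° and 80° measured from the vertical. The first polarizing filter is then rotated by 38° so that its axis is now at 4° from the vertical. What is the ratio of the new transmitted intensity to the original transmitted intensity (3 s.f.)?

I_new/I_old ≈ 0.0943

Before rotation:
Unpolarized light through the first polarizer → I₁ = ½ I₀, now polarized at 42°.
I₂ = I₁ cos²(80° − 42°) = 0.5 I₀ · cos²(38°) = 0.3105 I₀.
After rotation:
Unpolarized light through the first polarizer → I₁ = ½ I₀, now polarized at 4°.
I₂ = I₁ cos²(80° − 4°) = 0.5 I₀ · cos²(76°) = 0.02926 I₀.
Ratio = 0.02926 / 0.3105 = 0.09425.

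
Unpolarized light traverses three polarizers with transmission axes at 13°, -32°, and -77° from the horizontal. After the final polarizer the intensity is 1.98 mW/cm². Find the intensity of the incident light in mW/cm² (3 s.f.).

Unpolarized light through the first polarizer → I₁ = ½ I₀, now polarized at 13°.
I₂ = I₁ cos²(-32° − 13°) = 0.5 I₀ · cos²(45°) = 0.25 I₀.
I₃ = I₂ cos²(-77° + 32°) = 0.25 I₀ · cos²(45°) = 0.125 I₀.
So 1.98 mW/cm² = 0.125 I₀, giving I₀ = 1.98/0.125 = 15.84 mW/cm².

I₀ ≈ 15.8 mW/cm²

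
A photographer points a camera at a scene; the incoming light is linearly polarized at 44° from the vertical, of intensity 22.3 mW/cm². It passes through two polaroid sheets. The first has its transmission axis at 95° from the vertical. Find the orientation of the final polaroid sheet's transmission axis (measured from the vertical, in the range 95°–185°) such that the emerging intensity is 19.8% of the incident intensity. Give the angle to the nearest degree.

I₁ = I₀ cos²(95° − 44°) = I₀ cos²(51°) = 0.396 I₀.
Need I₂/I₀ = 0.198, so cos²(θ − 95°) = 0.198 / 0.396 = 0.4999.
θ − 95° = arccos(√0.4999) = 45.0°, giving θ ≈ 95 + 45.0 = 140.0°.

θ ≈ 140°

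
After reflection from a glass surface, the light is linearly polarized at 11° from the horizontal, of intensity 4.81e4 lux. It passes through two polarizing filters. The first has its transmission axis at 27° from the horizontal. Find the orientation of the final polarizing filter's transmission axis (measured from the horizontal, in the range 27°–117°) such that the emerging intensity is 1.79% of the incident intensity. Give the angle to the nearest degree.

I₁ = I₀ cos²(27° − 11°) = I₀ cos²(16°) = 0.924 I₀.
Need I₂/I₀ = 0.0179, so cos²(θ − 27°) = 0.0179 / 0.924 = 0.01937.
θ − 27° = arccos(√0.01937) = 82.0°, giving θ ≈ 27 + 82.0 = 109.0°.

θ ≈ 109°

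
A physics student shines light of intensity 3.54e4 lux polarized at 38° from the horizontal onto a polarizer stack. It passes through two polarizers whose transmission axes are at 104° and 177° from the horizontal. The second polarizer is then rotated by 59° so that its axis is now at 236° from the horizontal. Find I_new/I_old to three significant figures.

I_new/I_old ≈ 5.24

Before rotation:
I₁ = I₀ cos²(104° − 38°) = I₀ cos²(66°) = 0.1654 I₀.
I₂ = I₁ cos²(177° − 104°) = 0.1654 I₀ · cos²(73°) = 0.01414 I₀.
After rotation:
I₁ = I₀ cos²(104° − 38°) = I₀ cos²(66°) = 0.1654 I₀.
Angle between axes 1 and 2: 48°. I₂ = 0.1654 I₀ · cos²(48°) = 0.07407 I₀.
Ratio = 0.07407 / 0.01414 = 5.238.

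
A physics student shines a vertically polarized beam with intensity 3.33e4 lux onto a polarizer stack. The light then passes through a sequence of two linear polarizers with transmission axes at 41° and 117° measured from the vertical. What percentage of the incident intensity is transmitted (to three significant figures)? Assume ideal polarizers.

≈ 3.33%

I₁ = 3.33e4 lux · cos²(41°) = 1.897e+04 lux.
I₂ = I₁ · cos²(76°) = 1.897e+04 · 0.05853 = 1110 lux.
That is 3.334% of the incident intensity.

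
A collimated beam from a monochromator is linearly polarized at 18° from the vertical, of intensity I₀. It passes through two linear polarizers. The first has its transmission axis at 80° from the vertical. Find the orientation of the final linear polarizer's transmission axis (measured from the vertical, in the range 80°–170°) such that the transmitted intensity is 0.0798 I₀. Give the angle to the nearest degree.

θ ≈ 133°

I₁ = I₀ cos²(80° − 18°) = I₀ cos²(62°) = 0.2204 I₀.
Need I₂/I₀ = 0.0798, so cos²(θ − 80°) = 0.0798 / 0.2204 = 0.3621.
θ − 80° = arccos(√0.3621) = 53.0°, giving θ ≈ 80 + 53.0 = 133.0°.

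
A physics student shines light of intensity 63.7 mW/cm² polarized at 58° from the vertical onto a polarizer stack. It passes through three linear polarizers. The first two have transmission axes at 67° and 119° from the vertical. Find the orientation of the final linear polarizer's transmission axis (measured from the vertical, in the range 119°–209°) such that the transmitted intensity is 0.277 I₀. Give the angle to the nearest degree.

θ ≈ 149°

I₁ = I₀ cos²(67° − 58°) = I₀ cos²(9°) = 0.9755 I₀.
I₂ = I₁ cos²(119° − 67°) = 0.9755 I₀ · cos²(52°) = 0.3698 I₀.
Need I₃/I₀ = 0.277, so cos²(θ − 119°) = 0.277 / 0.3698 = 0.7491.
θ − 119° = arccos(√0.7491) = 30.1°, giving θ ≈ 119 + 30.1 = 149.1°.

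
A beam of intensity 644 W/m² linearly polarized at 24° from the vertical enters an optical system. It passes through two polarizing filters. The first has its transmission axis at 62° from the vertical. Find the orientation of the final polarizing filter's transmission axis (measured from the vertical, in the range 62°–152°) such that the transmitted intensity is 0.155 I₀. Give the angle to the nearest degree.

θ ≈ 122°

By Malus's law, I₁ = I₀ cos²(62° − 24°) = I₀ cos²(38°) = 0.621 I₀.
Need I₂/I₀ = 0.155, so cos²(θ − 62°) = 0.155 / 0.621 = 0.2496.
θ − 62° = arccos(√0.2496) = 60.0°, giving θ ≈ 62 + 60.0 = 122.0°.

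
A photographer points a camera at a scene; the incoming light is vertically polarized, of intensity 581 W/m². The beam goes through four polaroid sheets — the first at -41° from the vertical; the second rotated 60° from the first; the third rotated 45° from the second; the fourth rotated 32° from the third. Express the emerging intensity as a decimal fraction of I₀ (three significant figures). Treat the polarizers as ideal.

I/I₀ ≈ 0.0512

By Malus's law, I₁ = 581 W/m² · cos²(41°) = 330.9 W/m².
I₂ = I₁ · cos²(60°) = 330.9 · 0.25 = 82.73 W/m².
I₃ = I₂ · cos²(45°) = 82.73 · 0.5 = 41.37 W/m².
I₄ = I₃ · cos²(32°) = 41.37 · 0.7192 = 29.75 W/m².
Transmitted fraction = 0.0512.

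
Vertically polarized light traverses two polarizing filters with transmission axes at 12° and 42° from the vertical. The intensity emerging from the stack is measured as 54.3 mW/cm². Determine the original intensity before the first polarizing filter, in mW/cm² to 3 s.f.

I₀ ≈ 75.7 mW/cm²

I₁ = I₀ cos²(12° − 0°) = I₀ cos²(12°) = 0.9568 I₀.
I₂ = I₁ cos²(42° − 12°) = 0.9568 I₀ · cos²(30°) = 0.7176 I₀.
So 54.3 mW/cm² = 0.7176 I₀, giving I₀ = 54.3/0.7176 = 75.67 mW/cm².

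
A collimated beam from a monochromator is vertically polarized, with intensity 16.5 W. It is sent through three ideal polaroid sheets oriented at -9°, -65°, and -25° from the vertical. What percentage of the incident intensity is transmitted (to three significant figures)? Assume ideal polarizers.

I₁ = 16.5 W · cos²(9°) = 16.1 W.
I₂ = I₁ · cos²(56°) = 16.1 · 0.3127 = 5.033 W.
I₃ = I₂ · cos²(40°) = 5.033 · 0.5868 = 2.954 W.
That is 17.9% of the incident intensity.

≈ 17.9%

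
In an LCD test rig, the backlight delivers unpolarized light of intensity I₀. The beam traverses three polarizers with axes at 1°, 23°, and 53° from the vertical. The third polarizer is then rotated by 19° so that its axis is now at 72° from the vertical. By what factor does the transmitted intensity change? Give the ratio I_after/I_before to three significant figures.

Before rotation:
Unpolarized light through the first polarizer → I₁ = ½ I₀, now polarized at 1°.
I₂ = I₁ cos²(23° − 1°) = 0.5 I₀ · cos²(22°) = 0.4298 I₀.
I₃ = I₂ cos²(53° − 23°) = 0.4298 I₀ · cos²(30°) = 0.3224 I₀.
After rotation:
Unpolarized light through the first polarizer → I₁ = ½ I₀, now polarized at 1°.
I₂ = I₁ cos²(23° − 1°) = 0.5 I₀ · cos²(22°) = 0.4298 I₀.
I₃ = I₂ cos²(72° − 23°) = 0.4298 I₀ · cos²(49°) = 0.185 I₀.
Ratio = 0.185 / 0.3224 = 0.5739.

I_new/I_old ≈ 0.574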